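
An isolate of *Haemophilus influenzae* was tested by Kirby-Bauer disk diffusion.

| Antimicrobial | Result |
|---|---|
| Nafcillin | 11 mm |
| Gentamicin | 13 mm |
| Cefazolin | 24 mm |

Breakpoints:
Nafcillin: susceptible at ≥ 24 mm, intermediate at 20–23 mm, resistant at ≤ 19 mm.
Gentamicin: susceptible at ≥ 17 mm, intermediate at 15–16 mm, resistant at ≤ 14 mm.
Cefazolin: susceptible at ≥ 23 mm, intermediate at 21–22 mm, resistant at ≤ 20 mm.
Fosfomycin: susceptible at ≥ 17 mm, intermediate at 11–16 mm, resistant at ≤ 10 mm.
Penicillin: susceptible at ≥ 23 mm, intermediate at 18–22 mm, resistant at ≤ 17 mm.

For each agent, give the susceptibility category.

Nafcillin 11 mm: ≤ 19 mm ⇒ Resistant
Gentamicin 13 mm: ≤ 14 mm ⇒ resistant
Cefazolin (24 mm) ≥ 23 mm ⇒ S

R, R, S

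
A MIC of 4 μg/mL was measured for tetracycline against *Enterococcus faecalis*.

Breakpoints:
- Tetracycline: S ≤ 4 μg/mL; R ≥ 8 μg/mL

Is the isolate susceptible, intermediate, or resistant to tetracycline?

S

Tetracycline (4 μg/mL) ≤ 4 μg/mL — S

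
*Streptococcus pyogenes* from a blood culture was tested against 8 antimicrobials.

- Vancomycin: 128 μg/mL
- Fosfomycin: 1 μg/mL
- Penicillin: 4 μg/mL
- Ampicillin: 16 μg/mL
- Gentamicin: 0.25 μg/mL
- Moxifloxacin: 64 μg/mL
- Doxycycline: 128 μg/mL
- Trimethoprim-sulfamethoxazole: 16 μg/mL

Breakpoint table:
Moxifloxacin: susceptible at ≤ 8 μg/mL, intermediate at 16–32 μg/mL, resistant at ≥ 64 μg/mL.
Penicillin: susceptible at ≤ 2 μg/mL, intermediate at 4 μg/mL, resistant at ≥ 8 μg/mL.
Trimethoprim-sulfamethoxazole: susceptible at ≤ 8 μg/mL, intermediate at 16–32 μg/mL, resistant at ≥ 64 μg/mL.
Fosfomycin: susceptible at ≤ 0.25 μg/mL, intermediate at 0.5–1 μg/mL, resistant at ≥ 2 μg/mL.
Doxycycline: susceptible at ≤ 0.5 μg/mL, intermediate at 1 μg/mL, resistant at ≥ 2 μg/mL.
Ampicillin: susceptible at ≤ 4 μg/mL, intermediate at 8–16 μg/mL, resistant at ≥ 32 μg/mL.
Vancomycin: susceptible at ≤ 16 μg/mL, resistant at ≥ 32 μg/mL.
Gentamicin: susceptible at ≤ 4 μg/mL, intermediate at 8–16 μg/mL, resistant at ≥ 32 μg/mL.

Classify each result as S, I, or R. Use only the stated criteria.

Vancomycin (128 μg/mL) ≥ 32 μg/mL — resistant
Fosfomycin (1 μg/mL) in 0.5–1 μg/mL → Intermediate
Penicillin 4 μg/mL: = 4 μg/mL ⇒ Intermediate
Ampicillin (16 μg/mL) in 8–16 μg/mL → Intermediate
Gentamicin (0.25 μg/mL) ≤ 4 μg/mL — Susceptible
Moxifloxacin 64 μg/mL: ≥ 64 μg/mL → resistant
Doxycycline 128 μg/mL: ≥ 2 μg/mL → R
Trimethoprim-sulfamethoxazole: 16 μg/mL is in 16–32 μg/mL — I

R, I, I, I, S, R, R, I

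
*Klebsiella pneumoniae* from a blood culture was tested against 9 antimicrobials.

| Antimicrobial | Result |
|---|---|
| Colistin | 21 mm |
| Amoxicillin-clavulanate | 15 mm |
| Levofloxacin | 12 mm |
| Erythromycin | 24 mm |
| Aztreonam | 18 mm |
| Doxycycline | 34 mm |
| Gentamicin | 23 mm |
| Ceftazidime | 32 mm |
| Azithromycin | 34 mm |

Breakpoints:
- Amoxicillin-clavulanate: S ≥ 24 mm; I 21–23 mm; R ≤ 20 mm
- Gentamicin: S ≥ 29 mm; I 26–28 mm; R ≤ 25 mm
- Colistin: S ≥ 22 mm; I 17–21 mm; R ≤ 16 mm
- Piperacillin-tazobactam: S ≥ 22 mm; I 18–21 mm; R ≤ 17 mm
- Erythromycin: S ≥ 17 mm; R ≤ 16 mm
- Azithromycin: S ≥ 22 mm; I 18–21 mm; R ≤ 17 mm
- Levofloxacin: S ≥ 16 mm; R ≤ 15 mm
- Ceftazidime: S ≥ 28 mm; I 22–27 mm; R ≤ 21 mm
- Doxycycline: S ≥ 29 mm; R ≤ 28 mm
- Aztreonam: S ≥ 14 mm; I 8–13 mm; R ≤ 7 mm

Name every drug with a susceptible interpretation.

erythromycin, aztreonam, doxycycline, ceftazidime, azithromycin

Colistin: 21 mm is in 17–21 mm — I
Amoxicillin-clavulanate (15 mm) ≤ 20 mm — Resistant
Levofloxacin: 12 mm is ≤ 15 mm → resistant
Erythromycin 24 mm: ≥ 17 mm → Susceptible
Aztreonam: 18 mm is ≥ 14 mm — susceptible
Doxycycline (34 mm) ≥ 29 mm → susceptible
Gentamicin: 23 mm is ≤ 25 mm → R
Ceftazidime: 32 mm is ≥ 28 mm → S
Azithromycin 34 mm: ≥ 22 mm ⇒ Susceptible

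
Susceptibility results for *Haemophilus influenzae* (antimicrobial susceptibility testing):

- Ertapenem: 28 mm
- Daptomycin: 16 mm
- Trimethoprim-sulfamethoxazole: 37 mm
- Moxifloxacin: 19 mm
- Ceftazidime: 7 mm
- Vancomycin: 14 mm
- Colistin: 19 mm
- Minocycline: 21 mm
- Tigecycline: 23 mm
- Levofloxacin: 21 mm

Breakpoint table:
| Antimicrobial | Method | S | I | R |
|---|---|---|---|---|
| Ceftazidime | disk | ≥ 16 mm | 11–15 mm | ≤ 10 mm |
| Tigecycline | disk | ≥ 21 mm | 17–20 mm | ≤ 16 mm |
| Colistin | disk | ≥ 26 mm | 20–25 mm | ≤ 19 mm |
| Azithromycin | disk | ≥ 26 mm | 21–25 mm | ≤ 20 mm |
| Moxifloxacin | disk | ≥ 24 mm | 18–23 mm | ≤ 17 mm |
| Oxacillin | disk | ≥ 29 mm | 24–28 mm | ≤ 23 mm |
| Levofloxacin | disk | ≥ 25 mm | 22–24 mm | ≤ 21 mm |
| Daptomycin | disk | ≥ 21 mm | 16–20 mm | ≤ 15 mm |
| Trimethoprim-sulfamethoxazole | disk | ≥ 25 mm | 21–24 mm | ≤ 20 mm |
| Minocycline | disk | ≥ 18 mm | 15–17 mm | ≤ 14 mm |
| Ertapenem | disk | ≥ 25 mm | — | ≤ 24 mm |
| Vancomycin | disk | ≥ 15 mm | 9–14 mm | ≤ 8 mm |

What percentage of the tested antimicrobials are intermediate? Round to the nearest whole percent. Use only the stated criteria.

30%

Ertapenem: 28 mm is ≥ 25 mm — Susceptible
Daptomycin (16 mm) in 16–20 mm ⇒ I
Trimethoprim-sulfamethoxazole (37 mm) ≥ 25 mm — Susceptible
Moxifloxacin: 19 mm is in 18–23 mm → intermediate
Ceftazidime 7 mm: ≤ 10 mm ⇒ resistant
Vancomycin 14 mm: in 9–14 mm ⇒ Intermediate
Colistin (19 mm) ≤ 19 mm — resistant
Minocycline (21 mm) ≥ 18 mm → S
Tigecycline 23 mm: ≥ 21 mm — S
Levofloxacin (21 mm) ≤ 21 mm → R
Intermediate: 3/10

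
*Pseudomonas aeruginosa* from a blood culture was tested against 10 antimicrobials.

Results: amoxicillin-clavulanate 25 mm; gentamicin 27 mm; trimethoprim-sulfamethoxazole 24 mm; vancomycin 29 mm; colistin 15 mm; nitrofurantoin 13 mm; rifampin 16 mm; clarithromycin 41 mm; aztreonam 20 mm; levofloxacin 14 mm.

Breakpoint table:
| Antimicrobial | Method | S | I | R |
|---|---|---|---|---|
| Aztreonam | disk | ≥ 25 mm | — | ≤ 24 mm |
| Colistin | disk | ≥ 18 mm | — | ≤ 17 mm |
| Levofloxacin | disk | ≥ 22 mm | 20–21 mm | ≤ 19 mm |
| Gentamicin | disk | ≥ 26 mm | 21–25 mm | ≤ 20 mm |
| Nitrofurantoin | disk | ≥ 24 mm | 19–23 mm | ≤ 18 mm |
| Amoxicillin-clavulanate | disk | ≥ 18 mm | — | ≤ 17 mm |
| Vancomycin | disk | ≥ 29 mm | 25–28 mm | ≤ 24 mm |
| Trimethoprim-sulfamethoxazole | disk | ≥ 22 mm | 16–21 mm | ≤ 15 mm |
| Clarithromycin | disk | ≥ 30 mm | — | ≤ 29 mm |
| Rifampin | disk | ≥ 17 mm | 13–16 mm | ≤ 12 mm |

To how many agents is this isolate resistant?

Amoxicillin-clavulanate 25 mm: ≥ 18 mm — Susceptible
Gentamicin 27 mm: ≥ 26 mm ⇒ S
Trimethoprim-sulfamethoxazole 24 mm: ≥ 22 mm — S
Vancomycin (29 mm) ≥ 29 mm — susceptible
Colistin (15 mm) ≤ 17 mm ⇒ resistant
Nitrofurantoin 13 mm: ≤ 18 mm — Resistant
Rifampin 16 mm: in 13–16 mm — intermediate
Clarithromycin (41 mm) ≥ 30 mm ⇒ S
Aztreonam (20 mm) ≤ 24 mm → Resistant
Levofloxacin 14 mm: ≤ 19 mm ⇒ Resistant
Resistant: 4

4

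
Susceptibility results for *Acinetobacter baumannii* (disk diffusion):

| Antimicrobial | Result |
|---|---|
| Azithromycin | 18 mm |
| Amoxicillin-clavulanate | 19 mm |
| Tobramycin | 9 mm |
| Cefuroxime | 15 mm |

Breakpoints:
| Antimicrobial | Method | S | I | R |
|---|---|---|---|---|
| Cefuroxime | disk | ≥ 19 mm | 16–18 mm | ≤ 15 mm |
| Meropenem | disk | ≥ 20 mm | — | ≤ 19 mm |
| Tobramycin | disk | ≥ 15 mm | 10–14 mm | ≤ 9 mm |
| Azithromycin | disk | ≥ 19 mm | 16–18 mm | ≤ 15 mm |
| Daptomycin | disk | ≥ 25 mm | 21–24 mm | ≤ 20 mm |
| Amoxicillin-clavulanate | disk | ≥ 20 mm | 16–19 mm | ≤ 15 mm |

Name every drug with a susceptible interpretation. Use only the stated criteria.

Azithromycin 18 mm: in 16–18 mm → Intermediate
Amoxicillin-clavulanate (19 mm) in 16–19 mm → intermediate
Tobramycin (9 mm) ≤ 9 mm ⇒ Resistant
Cefuroxime (15 mm) ≤ 15 mm — Resistant

none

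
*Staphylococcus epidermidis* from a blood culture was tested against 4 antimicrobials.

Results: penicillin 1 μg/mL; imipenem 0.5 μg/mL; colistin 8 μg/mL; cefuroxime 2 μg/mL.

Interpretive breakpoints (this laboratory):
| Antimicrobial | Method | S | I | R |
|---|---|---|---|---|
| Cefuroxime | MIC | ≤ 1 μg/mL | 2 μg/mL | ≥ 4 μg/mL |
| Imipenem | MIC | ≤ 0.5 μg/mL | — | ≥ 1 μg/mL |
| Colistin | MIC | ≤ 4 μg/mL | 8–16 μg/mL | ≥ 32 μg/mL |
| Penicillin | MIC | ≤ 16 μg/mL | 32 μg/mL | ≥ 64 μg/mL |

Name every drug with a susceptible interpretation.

penicillin, imipenem

Penicillin: 1 μg/mL is ≤ 16 μg/mL — susceptible
Imipenem 0.5 μg/mL: ≤ 0.5 μg/mL → Susceptible
Colistin: 8 μg/mL is in 8–16 μg/mL → Intermediate
Cefuroxime (2 μg/mL) = 2 μg/mL — Intermediate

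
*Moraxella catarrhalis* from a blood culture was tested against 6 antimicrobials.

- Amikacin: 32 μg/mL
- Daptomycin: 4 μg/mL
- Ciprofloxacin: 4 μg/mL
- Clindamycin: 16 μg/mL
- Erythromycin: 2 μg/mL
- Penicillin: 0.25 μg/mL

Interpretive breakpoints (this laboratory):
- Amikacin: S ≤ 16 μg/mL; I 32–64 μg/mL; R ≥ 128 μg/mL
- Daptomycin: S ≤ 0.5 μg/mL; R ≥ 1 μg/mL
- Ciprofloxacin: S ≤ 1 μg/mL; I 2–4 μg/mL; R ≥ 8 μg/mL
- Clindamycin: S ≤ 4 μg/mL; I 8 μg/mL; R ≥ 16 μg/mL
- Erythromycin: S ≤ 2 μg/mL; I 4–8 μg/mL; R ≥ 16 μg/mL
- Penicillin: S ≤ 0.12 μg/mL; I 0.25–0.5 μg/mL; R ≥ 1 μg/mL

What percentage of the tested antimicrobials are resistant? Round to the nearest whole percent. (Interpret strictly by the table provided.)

33%

Amikacin 32 μg/mL: in 32–64 μg/mL — intermediate
Daptomycin 4 μg/mL: ≥ 1 μg/mL ⇒ R
Ciprofloxacin: 4 μg/mL is in 2–4 μg/mL ⇒ intermediate
Clindamycin 16 μg/mL: ≥ 16 μg/mL — R
Erythromycin 2 μg/mL: ≤ 2 μg/mL → susceptible
Penicillin (0.25 μg/mL) in 0.25–0.5 μg/mL ⇒ Intermediate
Resistant: 2/6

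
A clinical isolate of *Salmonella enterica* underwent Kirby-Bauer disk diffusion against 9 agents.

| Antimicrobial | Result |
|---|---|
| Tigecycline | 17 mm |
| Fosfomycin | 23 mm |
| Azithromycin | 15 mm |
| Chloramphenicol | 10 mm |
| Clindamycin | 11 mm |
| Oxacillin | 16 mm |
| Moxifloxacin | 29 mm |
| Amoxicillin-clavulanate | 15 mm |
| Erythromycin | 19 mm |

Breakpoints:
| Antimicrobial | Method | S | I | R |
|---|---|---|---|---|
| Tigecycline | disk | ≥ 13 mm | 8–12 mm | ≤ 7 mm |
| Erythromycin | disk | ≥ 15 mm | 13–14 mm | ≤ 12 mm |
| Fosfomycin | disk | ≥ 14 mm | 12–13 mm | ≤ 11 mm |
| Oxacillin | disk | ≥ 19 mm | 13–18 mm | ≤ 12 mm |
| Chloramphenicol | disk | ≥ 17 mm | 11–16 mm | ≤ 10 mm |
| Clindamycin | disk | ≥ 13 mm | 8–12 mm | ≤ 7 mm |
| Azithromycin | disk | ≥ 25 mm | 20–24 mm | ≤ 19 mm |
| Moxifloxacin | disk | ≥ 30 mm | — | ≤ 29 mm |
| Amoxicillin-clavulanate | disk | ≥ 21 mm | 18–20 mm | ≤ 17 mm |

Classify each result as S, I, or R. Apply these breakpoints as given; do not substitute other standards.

Tigecycline (17 mm) ≥ 13 mm ⇒ susceptible
Fosfomycin: 23 mm is ≥ 14 mm — susceptible
Azithromycin (15 mm) ≤ 19 mm ⇒ R
Chloramphenicol 10 mm: ≤ 10 mm ⇒ R
Clindamycin: 11 mm is in 8–12 mm → Intermediate
Oxacillin: 16 mm is in 13–18 mm → Intermediate
Moxifloxacin (29 mm) ≤ 29 mm → Resistant
Amoxicillin-clavulanate (15 mm) ≤ 17 mm ⇒ Resistant
Erythromycin 19 mm: ≥ 15 mm ⇒ susceptible

S, S, R, R, I, I, R, R, S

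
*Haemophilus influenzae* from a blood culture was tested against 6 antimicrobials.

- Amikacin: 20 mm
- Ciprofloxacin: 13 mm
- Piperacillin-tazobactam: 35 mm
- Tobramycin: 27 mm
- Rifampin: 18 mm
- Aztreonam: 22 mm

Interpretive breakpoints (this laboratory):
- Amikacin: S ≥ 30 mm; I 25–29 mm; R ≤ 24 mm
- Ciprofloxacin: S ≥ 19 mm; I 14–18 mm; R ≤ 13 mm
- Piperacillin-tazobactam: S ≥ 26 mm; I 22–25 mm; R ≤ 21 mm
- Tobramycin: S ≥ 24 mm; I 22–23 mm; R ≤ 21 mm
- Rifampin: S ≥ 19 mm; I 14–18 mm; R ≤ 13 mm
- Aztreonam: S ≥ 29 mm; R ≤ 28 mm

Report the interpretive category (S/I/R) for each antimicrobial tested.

Amikacin 20 mm: ≤ 24 mm ⇒ Resistant
Ciprofloxacin (13 mm) ≤ 13 mm — R
Piperacillin-tazobactam (35 mm) ≥ 26 mm — susceptible
Tobramycin (27 mm) ≥ 24 mm → Susceptible
Rifampin: 18 mm is in 14–18 mm — intermediate
Aztreonam 22 mm: ≤ 28 mm ⇒ Resistant

R, R, S, S, I, R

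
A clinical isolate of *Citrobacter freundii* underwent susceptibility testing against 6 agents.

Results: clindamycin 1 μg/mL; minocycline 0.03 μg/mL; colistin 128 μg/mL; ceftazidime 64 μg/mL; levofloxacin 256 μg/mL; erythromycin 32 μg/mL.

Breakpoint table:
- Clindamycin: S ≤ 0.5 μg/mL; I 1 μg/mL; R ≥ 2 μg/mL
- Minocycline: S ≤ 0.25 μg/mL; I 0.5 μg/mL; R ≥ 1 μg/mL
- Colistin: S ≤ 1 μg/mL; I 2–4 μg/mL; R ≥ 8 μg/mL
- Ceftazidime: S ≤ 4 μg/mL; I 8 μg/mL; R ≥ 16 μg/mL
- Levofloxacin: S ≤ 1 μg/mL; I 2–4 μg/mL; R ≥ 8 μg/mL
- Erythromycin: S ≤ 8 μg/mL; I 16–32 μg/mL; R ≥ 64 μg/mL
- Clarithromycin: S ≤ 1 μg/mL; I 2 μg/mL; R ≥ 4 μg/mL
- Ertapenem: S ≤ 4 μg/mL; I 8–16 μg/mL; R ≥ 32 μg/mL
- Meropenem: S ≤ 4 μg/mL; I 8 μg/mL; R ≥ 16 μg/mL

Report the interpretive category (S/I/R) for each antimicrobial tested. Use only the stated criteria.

I, S, R, R, R, I

Clindamycin 1 μg/mL: = 1 μg/mL — I
Minocycline 0.03 μg/mL: ≤ 0.25 μg/mL ⇒ S
Colistin: 128 μg/mL is ≥ 8 μg/mL — Resistant
Ceftazidime 64 μg/mL: ≥ 16 μg/mL → Resistant
Levofloxacin 256 μg/mL: ≥ 8 μg/mL — R
Erythromycin 32 μg/mL: in 16–32 μg/mL → intermediate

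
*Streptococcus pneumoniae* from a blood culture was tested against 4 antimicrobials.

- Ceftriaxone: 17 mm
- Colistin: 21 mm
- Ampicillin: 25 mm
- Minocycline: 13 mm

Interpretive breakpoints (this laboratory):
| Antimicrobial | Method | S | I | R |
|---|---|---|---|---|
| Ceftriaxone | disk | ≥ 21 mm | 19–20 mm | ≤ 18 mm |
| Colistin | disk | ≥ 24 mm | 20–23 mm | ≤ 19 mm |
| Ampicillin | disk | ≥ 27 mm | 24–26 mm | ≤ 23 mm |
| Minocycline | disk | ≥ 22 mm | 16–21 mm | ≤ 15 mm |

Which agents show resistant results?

ceftriaxone, minocycline

Ceftriaxone: 17 mm is ≤ 18 mm — R
Colistin 21 mm: in 20–23 mm — I
Ampicillin 25 mm: in 24–26 mm — I
Minocycline (13 mm) ≤ 15 mm → Resistant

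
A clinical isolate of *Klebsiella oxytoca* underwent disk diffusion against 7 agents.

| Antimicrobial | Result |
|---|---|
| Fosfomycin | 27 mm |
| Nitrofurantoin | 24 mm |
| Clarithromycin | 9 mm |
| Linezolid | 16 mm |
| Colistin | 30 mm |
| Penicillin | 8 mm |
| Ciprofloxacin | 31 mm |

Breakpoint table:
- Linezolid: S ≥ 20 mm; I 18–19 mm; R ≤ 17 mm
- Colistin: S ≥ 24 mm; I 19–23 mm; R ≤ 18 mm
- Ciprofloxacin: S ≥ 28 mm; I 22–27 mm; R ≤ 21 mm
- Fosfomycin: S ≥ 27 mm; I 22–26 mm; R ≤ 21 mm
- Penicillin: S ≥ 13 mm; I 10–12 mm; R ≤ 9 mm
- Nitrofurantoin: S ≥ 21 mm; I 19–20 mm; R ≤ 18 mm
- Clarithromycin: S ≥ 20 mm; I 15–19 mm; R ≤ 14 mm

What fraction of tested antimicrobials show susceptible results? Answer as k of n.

Fosfomycin: 27 mm is ≥ 27 mm → Susceptible
Nitrofurantoin (24 mm) ≥ 21 mm ⇒ Susceptible
Clarithromycin 9 mm: ≤ 14 mm → R
Linezolid: 16 mm is ≤ 17 mm — R
Colistin: 30 mm is ≥ 24 mm → S
Penicillin (8 mm) ≤ 9 mm ⇒ Resistant
Ciprofloxacin 31 mm: ≥ 28 mm — S
Susceptible: 4/7

4 of 7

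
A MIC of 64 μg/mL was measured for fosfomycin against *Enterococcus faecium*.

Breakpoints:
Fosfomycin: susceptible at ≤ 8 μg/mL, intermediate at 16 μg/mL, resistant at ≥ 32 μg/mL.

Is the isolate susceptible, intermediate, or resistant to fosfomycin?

Fosfomycin (64 μg/mL) ≥ 32 μg/mL → Resistant

R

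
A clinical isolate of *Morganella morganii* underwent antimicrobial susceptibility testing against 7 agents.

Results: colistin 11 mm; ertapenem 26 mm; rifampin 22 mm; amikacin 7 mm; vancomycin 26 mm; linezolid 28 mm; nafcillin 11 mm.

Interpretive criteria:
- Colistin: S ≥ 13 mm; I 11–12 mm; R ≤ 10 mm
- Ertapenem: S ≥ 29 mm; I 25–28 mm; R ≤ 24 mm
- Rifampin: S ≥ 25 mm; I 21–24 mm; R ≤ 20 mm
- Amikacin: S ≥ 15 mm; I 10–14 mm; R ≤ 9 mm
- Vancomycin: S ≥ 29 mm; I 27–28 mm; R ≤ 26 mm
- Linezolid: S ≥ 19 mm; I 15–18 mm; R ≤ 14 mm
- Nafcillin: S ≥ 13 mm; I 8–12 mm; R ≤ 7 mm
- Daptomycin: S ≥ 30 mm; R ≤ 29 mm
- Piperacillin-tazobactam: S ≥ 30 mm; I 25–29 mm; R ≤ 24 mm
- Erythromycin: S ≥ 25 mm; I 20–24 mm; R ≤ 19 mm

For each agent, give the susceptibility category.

I, I, I, R, R, S, I

Colistin 11 mm: in 11–12 mm → intermediate
Ertapenem: 26 mm is in 25–28 mm ⇒ I
Rifampin: 22 mm is in 21–24 mm ⇒ Intermediate
Amikacin 7 mm: ≤ 9 mm → R
Vancomycin: 26 mm is ≤ 26 mm ⇒ R
Linezolid: 28 mm is ≥ 19 mm ⇒ susceptible
Nafcillin 11 mm: in 8–12 mm — intermediate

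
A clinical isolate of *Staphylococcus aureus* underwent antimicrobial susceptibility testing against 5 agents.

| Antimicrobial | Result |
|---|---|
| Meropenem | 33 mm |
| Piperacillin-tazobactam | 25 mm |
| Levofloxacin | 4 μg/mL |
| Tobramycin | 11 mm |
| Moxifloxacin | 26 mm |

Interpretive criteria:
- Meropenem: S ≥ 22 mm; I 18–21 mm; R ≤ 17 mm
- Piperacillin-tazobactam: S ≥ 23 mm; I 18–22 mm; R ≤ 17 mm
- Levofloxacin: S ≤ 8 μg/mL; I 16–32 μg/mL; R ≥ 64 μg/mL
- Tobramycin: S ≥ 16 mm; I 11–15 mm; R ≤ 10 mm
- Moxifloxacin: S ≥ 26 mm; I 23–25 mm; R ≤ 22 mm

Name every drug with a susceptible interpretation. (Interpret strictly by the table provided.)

meropenem, piperacillin-tazobactam, levofloxacin, moxifloxacin

Meropenem 33 mm: ≥ 22 mm → Susceptible
Piperacillin-tazobactam: 25 mm is ≥ 23 mm → S
Levofloxacin: 4 μg/mL is ≤ 8 μg/mL → S
Tobramycin (11 mm) in 11–15 mm — I
Moxifloxacin: 26 mm is ≥ 26 mm ⇒ Susceptible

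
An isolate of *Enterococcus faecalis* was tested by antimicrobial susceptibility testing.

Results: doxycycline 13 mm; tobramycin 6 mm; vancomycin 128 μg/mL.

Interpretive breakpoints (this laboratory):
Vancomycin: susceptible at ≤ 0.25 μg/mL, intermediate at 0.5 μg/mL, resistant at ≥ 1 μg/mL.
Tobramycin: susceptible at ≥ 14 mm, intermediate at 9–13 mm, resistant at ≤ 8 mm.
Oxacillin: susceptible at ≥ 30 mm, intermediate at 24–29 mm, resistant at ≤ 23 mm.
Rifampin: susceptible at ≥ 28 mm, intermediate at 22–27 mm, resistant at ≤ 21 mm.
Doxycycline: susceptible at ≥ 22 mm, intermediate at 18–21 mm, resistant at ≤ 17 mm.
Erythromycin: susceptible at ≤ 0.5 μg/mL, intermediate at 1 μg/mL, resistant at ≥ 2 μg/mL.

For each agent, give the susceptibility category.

Doxycycline (13 mm) ≤ 17 mm ⇒ resistant
Tobramycin 6 mm: ≤ 8 mm → resistant
Vancomycin (128 μg/mL) ≥ 1 μg/mL → R

R, R, R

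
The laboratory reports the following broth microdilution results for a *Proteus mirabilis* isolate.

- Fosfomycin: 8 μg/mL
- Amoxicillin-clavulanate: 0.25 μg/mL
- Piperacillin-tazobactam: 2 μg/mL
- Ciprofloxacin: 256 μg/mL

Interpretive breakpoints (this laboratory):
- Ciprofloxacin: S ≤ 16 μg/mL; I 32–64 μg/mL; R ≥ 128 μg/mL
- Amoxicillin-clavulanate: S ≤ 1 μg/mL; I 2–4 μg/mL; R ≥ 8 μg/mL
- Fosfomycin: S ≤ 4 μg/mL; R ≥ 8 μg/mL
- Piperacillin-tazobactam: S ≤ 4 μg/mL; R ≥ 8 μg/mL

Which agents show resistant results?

Fosfomycin: 8 μg/mL is ≥ 8 μg/mL → resistant
Amoxicillin-clavulanate 0.25 μg/mL: ≤ 1 μg/mL ⇒ S
Piperacillin-tazobactam 2 μg/mL: ≤ 4 μg/mL — susceptible
Ciprofloxacin: 256 μg/mL is ≥ 128 μg/mL ⇒ resistant

fosfomycin, ciprofloxacin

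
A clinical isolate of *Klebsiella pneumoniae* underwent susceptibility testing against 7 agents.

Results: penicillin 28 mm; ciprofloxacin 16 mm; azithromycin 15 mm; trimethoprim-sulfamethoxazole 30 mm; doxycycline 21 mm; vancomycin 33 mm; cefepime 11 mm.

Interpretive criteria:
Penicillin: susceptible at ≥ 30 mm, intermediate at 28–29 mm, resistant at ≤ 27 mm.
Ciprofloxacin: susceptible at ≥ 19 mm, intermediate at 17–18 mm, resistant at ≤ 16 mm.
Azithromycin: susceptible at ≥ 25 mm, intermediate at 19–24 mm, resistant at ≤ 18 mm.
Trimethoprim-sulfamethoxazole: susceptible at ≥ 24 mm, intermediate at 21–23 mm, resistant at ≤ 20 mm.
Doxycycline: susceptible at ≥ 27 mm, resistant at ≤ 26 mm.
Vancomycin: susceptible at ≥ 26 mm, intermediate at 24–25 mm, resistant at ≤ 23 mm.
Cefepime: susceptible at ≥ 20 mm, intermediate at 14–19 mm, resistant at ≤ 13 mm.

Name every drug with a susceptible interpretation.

trimethoprim-sulfamethoxazole, vancomycin

Penicillin: 28 mm is in 28–29 mm — I
Ciprofloxacin 16 mm: ≤ 16 mm — R
Azithromycin (15 mm) ≤ 18 mm — resistant
Trimethoprim-sulfamethoxazole 30 mm: ≥ 24 mm → susceptible
Doxycycline: 21 mm is ≤ 26 mm — Resistant
Vancomycin (33 mm) ≥ 26 mm → susceptible
Cefepime (11 mm) ≤ 13 mm ⇒ R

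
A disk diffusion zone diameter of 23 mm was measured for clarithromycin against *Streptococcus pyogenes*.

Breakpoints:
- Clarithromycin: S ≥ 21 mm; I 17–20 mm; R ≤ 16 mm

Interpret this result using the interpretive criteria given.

Clarithromycin 23 mm: ≥ 21 mm → susceptible

S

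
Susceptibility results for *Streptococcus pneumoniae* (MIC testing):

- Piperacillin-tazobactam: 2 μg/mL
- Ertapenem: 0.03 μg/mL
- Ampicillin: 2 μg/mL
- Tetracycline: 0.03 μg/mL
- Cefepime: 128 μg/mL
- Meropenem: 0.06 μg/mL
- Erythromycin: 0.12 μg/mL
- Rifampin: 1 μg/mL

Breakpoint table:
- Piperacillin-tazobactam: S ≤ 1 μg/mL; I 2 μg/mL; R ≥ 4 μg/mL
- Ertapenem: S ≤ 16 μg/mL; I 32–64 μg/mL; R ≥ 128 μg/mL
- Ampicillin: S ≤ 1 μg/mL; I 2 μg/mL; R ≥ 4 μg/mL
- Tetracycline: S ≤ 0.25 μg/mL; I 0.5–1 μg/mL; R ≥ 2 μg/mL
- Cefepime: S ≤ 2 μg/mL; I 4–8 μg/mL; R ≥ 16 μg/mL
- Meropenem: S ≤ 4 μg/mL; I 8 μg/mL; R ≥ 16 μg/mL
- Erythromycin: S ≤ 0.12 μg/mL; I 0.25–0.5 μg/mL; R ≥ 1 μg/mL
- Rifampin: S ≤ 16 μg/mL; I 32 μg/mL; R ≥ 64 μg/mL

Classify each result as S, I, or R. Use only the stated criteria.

I, S, I, S, R, S, S, S

Piperacillin-tazobactam: 2 μg/mL is = 2 μg/mL ⇒ Intermediate
Ertapenem (0.03 μg/mL) ≤ 16 μg/mL ⇒ S
Ampicillin: 2 μg/mL is = 2 μg/mL ⇒ intermediate
Tetracycline 0.03 μg/mL: ≤ 0.25 μg/mL — S
Cefepime: 128 μg/mL is ≥ 16 μg/mL → Resistant
Meropenem: 0.06 μg/mL is ≤ 4 μg/mL ⇒ S
Erythromycin (0.12 μg/mL) ≤ 0.12 μg/mL ⇒ susceptible
Rifampin 1 μg/mL: ≤ 16 μg/mL — susceptible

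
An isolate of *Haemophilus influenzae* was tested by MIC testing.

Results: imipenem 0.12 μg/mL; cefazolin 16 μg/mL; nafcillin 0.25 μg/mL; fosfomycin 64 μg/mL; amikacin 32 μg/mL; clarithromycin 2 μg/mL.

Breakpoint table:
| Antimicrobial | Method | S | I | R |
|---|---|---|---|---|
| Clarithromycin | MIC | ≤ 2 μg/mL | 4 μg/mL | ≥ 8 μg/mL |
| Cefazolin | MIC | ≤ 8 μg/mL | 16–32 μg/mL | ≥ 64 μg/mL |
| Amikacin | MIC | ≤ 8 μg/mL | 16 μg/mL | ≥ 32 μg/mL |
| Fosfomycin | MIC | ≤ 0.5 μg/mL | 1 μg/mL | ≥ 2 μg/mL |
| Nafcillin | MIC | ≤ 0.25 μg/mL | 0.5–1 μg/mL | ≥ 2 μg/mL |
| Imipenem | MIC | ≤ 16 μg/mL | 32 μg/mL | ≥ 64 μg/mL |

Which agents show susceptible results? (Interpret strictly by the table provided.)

Imipenem (0.12 μg/mL) ≤ 16 μg/mL ⇒ susceptible
Cefazolin: 16 μg/mL is in 16–32 μg/mL ⇒ intermediate
Nafcillin 0.25 μg/mL: ≤ 0.25 μg/mL ⇒ S
Fosfomycin 64 μg/mL: ≥ 2 μg/mL — Resistant
Amikacin: 32 μg/mL is ≥ 32 μg/mL → R
Clarithromycin (2 μg/mL) ≤ 2 μg/mL ⇒ susceptible

imipenem, nafcillin, clarithromycin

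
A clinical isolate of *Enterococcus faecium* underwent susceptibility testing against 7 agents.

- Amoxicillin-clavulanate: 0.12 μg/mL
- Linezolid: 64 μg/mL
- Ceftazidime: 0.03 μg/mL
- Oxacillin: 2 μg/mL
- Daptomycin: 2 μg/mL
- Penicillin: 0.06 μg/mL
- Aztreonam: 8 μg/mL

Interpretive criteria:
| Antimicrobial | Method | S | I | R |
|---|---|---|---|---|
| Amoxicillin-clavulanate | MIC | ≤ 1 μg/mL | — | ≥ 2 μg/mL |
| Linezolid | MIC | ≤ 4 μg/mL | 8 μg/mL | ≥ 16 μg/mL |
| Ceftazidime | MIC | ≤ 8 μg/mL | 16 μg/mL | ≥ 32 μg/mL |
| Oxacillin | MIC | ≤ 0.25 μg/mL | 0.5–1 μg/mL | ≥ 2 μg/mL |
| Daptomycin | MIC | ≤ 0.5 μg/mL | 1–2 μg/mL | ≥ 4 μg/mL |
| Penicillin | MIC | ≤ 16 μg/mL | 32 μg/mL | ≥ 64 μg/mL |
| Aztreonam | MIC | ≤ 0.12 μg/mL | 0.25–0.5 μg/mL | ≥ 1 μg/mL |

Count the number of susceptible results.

3

Amoxicillin-clavulanate (0.12 μg/mL) ≤ 1 μg/mL ⇒ susceptible
Linezolid 64 μg/mL: ≥ 16 μg/mL → R
Ceftazidime 0.03 μg/mL: ≤ 8 μg/mL ⇒ Susceptible
Oxacillin (2 μg/mL) ≥ 2 μg/mL ⇒ Resistant
Daptomycin (2 μg/mL) in 1–2 μg/mL ⇒ I
Penicillin (0.06 μg/mL) ≤ 16 μg/mL — S
Aztreonam 8 μg/mL: ≥ 1 μg/mL → resistant
Susceptible: 3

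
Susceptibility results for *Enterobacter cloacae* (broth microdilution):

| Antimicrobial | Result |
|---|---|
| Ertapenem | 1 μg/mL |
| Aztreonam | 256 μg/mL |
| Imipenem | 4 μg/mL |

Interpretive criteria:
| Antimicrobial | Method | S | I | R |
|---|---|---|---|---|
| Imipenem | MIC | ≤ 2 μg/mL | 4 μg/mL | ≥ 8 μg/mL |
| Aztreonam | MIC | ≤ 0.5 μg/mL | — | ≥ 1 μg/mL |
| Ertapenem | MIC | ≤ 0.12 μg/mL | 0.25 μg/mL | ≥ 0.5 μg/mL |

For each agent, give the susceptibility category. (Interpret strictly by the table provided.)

R, R, I

Ertapenem: 1 μg/mL is ≥ 0.5 μg/mL ⇒ R
Aztreonam (256 μg/mL) ≥ 1 μg/mL → resistant
Imipenem (4 μg/mL) = 4 μg/mL ⇒ intermediate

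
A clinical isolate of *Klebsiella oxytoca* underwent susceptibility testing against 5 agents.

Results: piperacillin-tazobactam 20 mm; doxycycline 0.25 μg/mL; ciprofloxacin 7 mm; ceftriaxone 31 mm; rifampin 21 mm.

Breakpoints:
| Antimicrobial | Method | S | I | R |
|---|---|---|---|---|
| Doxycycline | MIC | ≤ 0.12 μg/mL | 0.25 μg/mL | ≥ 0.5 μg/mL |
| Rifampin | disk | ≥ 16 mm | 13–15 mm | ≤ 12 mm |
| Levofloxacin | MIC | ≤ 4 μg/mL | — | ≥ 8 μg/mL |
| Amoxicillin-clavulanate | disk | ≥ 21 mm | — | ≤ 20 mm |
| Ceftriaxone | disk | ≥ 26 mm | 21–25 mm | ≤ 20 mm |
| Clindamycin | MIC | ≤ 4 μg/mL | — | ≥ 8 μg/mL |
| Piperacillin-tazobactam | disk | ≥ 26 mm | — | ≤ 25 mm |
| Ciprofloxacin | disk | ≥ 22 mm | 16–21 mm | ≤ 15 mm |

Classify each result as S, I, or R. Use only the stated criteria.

Piperacillin-tazobactam (20 mm) ≤ 25 mm → Resistant
Doxycycline 0.25 μg/mL: = 0.25 μg/mL → intermediate
Ciprofloxacin (7 mm) ≤ 15 mm ⇒ Resistant
Ceftriaxone (31 mm) ≥ 26 mm — susceptible
Rifampin 21 mm: ≥ 16 mm → susceptible

R, I, R, S, S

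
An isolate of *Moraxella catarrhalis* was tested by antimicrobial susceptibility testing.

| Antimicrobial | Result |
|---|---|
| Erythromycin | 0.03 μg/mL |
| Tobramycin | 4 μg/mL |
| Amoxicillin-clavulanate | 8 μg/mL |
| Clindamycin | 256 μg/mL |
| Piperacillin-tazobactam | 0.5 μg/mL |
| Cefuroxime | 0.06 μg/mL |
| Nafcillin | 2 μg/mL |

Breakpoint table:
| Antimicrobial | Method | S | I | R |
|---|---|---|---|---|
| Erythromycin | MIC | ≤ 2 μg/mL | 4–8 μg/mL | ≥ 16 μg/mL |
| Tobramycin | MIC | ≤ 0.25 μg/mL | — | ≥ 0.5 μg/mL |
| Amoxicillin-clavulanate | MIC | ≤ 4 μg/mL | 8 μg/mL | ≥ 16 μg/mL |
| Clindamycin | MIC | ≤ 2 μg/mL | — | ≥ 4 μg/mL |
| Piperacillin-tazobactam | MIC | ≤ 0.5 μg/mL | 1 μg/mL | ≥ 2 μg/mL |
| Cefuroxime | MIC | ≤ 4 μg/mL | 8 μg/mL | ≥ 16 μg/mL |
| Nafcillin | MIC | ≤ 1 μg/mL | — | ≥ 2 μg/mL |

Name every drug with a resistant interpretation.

Erythromycin: 0.03 μg/mL is ≤ 2 μg/mL ⇒ susceptible
Tobramycin (4 μg/mL) ≥ 0.5 μg/mL — R
Amoxicillin-clavulanate (8 μg/mL) = 8 μg/mL ⇒ I
Clindamycin (256 μg/mL) ≥ 4 μg/mL → resistant
Piperacillin-tazobactam: 0.5 μg/mL is ≤ 0.5 μg/mL — susceptible
Cefuroxime: 0.06 μg/mL is ≤ 4 μg/mL ⇒ susceptible
Nafcillin: 2 μg/mL is ≥ 2 μg/mL → resistant

tobramycin, clindamycin, nafcillin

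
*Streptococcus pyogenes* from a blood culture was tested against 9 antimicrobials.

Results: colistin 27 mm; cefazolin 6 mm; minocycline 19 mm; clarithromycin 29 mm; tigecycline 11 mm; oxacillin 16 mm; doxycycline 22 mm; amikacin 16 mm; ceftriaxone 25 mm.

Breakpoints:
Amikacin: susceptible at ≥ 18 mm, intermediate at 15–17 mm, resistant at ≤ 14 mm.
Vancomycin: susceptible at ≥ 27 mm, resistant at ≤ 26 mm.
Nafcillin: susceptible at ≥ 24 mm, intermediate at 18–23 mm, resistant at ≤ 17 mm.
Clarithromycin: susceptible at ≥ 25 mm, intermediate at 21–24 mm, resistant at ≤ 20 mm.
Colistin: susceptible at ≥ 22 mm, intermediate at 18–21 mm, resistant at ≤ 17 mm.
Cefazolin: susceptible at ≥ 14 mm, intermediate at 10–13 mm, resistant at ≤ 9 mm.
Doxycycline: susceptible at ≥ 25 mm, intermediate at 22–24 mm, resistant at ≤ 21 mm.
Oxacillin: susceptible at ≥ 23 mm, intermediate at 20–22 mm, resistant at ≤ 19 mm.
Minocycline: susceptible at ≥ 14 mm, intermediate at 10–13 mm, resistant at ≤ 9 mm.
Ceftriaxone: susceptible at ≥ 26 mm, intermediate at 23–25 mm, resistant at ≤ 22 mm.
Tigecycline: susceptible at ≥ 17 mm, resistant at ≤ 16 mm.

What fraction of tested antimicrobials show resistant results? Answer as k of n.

3 of 9

Colistin 27 mm: ≥ 22 mm ⇒ S
Cefazolin (6 mm) ≤ 9 mm — Resistant
Minocycline 19 mm: ≥ 14 mm — S
Clarithromycin 29 mm: ≥ 25 mm → S
Tigecycline 11 mm: ≤ 16 mm ⇒ resistant
Oxacillin 16 mm: ≤ 19 mm ⇒ R
Doxycycline 22 mm: in 22–24 mm — intermediate
Amikacin 16 mm: in 15–17 mm ⇒ Intermediate
Ceftriaxone 25 mm: in 23–25 mm ⇒ intermediate
Resistant: 3/9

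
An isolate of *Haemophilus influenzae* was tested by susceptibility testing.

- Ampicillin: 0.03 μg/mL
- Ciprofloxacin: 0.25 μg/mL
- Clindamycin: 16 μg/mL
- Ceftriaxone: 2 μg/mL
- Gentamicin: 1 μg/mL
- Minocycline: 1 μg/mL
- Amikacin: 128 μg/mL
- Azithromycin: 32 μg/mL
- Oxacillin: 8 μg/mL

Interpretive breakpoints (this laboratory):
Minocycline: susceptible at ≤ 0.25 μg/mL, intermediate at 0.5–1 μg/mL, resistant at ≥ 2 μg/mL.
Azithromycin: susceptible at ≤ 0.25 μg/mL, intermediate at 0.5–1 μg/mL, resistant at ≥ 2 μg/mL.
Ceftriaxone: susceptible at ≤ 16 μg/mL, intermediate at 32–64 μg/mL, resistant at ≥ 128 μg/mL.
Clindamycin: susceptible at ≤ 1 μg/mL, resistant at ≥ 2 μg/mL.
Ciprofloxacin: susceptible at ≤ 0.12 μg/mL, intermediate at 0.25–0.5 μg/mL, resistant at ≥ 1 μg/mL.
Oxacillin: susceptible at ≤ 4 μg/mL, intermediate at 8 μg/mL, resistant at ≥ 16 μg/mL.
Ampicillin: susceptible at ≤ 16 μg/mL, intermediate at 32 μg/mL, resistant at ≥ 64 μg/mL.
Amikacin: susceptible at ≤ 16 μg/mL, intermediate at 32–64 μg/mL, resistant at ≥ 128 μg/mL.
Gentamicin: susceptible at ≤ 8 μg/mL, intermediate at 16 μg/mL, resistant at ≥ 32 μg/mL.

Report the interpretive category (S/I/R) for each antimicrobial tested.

S, I, R, S, S, I, R, R, I

Ampicillin (0.03 μg/mL) ≤ 16 μg/mL — S
Ciprofloxacin (0.25 μg/mL) in 0.25–0.5 μg/mL — I
Clindamycin (16 μg/mL) ≥ 2 μg/mL — R
Ceftriaxone: 2 μg/mL is ≤ 16 μg/mL ⇒ Susceptible
Gentamicin 1 μg/mL: ≤ 8 μg/mL — S
Minocycline 1 μg/mL: in 0.5–1 μg/mL → Intermediate
Amikacin 128 μg/mL: ≥ 128 μg/mL — resistant
Azithromycin (32 μg/mL) ≥ 2 μg/mL — Resistant
Oxacillin: 8 μg/mL is = 8 μg/mL — intermediate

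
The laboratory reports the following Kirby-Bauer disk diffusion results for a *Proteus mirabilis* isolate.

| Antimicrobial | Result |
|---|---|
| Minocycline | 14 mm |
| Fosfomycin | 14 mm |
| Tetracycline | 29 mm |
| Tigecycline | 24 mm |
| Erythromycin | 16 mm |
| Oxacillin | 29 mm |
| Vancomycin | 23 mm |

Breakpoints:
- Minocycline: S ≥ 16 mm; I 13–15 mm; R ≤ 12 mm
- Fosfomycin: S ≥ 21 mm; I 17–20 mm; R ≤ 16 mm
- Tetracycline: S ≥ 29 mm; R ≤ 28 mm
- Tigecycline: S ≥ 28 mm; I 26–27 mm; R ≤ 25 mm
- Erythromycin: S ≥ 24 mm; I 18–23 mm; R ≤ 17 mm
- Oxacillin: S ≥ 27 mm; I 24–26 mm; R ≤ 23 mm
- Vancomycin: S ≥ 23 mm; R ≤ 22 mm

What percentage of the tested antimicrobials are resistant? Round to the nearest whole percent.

Minocycline (14 mm) in 13–15 mm — Intermediate
Fosfomycin 14 mm: ≤ 16 mm → Resistant
Tetracycline: 29 mm is ≥ 29 mm — S
Tigecycline 24 mm: ≤ 25 mm — Resistant
Erythromycin 16 mm: ≤ 17 mm — Resistant
Oxacillin 29 mm: ≥ 27 mm — susceptible
Vancomycin (23 mm) ≥ 23 mm — S
Resistant: 3/7

43%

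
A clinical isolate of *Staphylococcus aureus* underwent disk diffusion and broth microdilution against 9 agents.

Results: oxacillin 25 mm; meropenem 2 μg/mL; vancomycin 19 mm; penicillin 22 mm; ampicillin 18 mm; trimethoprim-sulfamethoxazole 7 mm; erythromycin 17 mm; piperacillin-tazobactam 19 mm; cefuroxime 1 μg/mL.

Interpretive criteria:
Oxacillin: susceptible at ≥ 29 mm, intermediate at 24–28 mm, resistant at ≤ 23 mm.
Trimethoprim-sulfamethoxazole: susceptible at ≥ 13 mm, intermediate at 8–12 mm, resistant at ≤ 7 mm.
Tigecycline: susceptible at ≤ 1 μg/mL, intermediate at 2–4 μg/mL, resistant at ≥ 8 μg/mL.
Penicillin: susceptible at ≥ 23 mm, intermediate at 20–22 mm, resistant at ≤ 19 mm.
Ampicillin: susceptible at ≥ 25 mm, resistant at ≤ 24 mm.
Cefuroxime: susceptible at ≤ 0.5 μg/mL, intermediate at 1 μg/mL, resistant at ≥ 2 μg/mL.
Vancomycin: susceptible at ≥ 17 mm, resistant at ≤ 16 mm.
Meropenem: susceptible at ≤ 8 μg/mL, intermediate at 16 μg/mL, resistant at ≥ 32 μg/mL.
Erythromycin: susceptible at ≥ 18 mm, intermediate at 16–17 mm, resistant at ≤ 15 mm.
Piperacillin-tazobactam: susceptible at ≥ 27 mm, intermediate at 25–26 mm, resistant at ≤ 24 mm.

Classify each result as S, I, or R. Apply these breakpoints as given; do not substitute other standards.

I, S, S, I, R, R, I, R, I

Oxacillin (25 mm) in 24–28 mm ⇒ intermediate
Meropenem 2 μg/mL: ≤ 8 μg/mL ⇒ Susceptible
Vancomycin: 19 mm is ≥ 17 mm → S
Penicillin (22 mm) in 20–22 mm — Intermediate
Ampicillin 18 mm: ≤ 24 mm → R
Trimethoprim-sulfamethoxazole 7 mm: ≤ 7 mm ⇒ resistant
Erythromycin 17 mm: in 16–17 mm → intermediate
Piperacillin-tazobactam (19 mm) ≤ 24 mm ⇒ resistant
Cefuroxime (1 μg/mL) = 1 μg/mL — Intermediate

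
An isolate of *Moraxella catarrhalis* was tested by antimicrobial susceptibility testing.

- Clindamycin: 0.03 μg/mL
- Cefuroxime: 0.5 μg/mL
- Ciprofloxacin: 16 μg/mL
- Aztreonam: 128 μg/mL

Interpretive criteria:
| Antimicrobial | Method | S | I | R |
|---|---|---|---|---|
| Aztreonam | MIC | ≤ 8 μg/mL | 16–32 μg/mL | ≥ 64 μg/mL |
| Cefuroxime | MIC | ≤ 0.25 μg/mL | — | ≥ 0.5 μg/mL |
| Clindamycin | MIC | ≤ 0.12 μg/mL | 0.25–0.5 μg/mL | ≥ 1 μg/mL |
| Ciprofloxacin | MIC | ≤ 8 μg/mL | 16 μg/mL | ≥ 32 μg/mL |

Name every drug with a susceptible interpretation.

clindamycin

Clindamycin: 0.03 μg/mL is ≤ 0.12 μg/mL ⇒ susceptible
Cefuroxime (0.5 μg/mL) ≥ 0.5 μg/mL → R
Ciprofloxacin (16 μg/mL) = 16 μg/mL — Intermediate
Aztreonam (128 μg/mL) ≥ 64 μg/mL → resistant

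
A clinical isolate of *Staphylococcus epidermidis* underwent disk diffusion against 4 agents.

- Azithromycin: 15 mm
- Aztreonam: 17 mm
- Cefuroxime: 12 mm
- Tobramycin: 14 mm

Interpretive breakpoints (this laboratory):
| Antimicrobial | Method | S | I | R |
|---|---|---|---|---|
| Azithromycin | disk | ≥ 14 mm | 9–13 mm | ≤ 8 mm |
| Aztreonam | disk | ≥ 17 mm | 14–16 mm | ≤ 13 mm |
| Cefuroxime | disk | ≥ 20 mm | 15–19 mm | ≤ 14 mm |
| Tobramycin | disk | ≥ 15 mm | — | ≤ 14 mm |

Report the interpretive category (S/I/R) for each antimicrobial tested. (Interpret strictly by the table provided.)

S, S, R, R

Azithromycin: 15 mm is ≥ 14 mm → susceptible
Aztreonam (17 mm) ≥ 17 mm → Susceptible
Cefuroxime (12 mm) ≤ 14 mm → resistant
Tobramycin: 14 mm is ≤ 14 mm ⇒ Resistant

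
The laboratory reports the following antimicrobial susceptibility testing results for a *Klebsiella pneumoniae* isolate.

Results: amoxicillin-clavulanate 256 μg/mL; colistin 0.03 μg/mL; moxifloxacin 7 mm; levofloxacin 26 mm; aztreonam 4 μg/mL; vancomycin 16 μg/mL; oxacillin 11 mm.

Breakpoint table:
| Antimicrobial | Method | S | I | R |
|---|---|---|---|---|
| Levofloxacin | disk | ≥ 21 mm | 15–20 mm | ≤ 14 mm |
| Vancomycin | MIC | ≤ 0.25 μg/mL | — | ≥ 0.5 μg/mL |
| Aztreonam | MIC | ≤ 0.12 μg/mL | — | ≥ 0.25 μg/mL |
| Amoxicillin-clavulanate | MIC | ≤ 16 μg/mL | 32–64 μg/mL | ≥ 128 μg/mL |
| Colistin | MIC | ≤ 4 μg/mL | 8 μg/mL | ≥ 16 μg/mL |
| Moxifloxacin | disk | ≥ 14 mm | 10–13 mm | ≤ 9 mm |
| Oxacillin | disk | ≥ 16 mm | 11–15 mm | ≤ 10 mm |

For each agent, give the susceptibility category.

Amoxicillin-clavulanate (256 μg/mL) ≥ 128 μg/mL — R
Colistin 0.03 μg/mL: ≤ 4 μg/mL — Susceptible
Moxifloxacin: 7 mm is ≤ 9 mm — resistant
Levofloxacin: 26 mm is ≥ 21 mm — S
Aztreonam (4 μg/mL) ≥ 0.25 μg/mL ⇒ resistant
Vancomycin 16 μg/mL: ≥ 0.5 μg/mL — R
Oxacillin (11 mm) in 11–15 mm — I

R, S, R, S, R, R, I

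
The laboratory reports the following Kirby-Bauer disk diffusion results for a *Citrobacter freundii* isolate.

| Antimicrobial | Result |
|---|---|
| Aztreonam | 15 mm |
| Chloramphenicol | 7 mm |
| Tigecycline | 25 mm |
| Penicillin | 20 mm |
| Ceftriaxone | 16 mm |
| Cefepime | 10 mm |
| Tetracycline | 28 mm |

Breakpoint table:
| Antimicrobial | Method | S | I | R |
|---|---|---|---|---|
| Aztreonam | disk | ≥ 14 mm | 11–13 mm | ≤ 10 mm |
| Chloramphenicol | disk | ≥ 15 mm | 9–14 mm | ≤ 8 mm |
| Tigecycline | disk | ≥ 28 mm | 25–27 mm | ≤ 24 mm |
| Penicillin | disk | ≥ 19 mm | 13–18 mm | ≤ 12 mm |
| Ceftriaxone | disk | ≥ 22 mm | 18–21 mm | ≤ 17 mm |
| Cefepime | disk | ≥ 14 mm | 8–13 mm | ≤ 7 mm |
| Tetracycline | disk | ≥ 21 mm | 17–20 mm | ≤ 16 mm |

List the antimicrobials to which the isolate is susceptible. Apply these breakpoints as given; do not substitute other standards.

Aztreonam: 15 mm is ≥ 14 mm ⇒ Susceptible
Chloramphenicol (7 mm) ≤ 8 mm ⇒ Resistant
Tigecycline 25 mm: in 25–27 mm → I
Penicillin: 20 mm is ≥ 19 mm ⇒ Susceptible
Ceftriaxone: 16 mm is ≤ 17 mm → R
Cefepime (10 mm) in 8–13 mm — intermediate
Tetracycline 28 mm: ≥ 21 mm ⇒ S

aztreonam, penicillin, tetracycline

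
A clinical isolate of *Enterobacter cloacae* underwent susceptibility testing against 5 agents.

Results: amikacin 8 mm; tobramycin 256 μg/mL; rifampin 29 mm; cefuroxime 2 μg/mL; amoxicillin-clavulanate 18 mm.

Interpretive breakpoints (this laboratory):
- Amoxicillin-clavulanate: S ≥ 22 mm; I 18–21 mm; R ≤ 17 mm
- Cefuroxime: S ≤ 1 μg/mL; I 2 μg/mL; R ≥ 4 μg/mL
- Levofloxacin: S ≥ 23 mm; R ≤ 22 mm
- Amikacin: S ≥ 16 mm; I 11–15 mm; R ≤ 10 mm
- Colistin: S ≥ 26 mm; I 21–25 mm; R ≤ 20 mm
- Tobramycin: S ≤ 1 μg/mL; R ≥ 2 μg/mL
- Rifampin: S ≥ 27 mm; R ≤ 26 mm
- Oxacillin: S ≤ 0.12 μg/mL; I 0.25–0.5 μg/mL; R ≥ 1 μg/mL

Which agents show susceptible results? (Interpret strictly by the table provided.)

Amikacin: 8 mm is ≤ 10 mm ⇒ R
Tobramycin: 256 μg/mL is ≥ 2 μg/mL → resistant
Rifampin: 29 mm is ≥ 27 mm → susceptible
Cefuroxime: 2 μg/mL is = 2 μg/mL — I
Amoxicillin-clavulanate (18 mm) in 18–21 mm — Intermediate

rifampin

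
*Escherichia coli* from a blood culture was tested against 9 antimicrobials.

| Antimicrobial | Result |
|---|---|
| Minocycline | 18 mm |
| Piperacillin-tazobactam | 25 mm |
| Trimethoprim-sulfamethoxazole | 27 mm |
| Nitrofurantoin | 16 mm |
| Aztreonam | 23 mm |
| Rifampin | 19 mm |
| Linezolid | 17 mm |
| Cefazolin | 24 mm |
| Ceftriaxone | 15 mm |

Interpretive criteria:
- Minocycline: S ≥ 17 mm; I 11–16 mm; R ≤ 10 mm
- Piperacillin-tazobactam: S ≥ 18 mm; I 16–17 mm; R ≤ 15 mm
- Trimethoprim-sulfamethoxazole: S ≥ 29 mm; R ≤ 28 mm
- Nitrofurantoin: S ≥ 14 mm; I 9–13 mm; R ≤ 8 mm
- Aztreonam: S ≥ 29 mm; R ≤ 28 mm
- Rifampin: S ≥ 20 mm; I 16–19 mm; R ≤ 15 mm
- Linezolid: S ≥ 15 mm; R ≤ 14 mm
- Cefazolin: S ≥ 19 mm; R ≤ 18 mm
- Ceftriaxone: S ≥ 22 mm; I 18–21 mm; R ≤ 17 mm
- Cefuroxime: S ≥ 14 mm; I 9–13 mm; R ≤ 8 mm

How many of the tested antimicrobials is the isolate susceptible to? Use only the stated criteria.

Minocycline (18 mm) ≥ 17 mm ⇒ S
Piperacillin-tazobactam 25 mm: ≥ 18 mm — S
Trimethoprim-sulfamethoxazole (27 mm) ≤ 28 mm ⇒ resistant
Nitrofurantoin: 16 mm is ≥ 14 mm — Susceptible
Aztreonam: 23 mm is ≤ 28 mm — Resistant
Rifampin 19 mm: in 16–19 mm → intermediate
Linezolid: 17 mm is ≥ 15 mm — S
Cefazolin: 24 mm is ≥ 19 mm — Susceptible
Ceftriaxone: 15 mm is ≤ 17 mm → R
Susceptible: 5

5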